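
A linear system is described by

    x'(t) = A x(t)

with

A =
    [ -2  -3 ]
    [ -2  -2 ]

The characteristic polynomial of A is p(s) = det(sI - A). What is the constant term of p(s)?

For a 2×2 matrix, det(sI - A) = s^2 - (tr A)s + det A.
tr A = -4, det A = -2.
So p(s) = s^2 + 4s - 2.
The constant term is -2.

-2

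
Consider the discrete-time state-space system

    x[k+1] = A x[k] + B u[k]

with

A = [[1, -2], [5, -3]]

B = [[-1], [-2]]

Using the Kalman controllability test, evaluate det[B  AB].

AB = [[3], [1]]
Controllability matrix C = [B  AB] = [[-1, 3], [-2, 1]]
det(C) = (-1)·1 - 3·(-2) = -1 - (-6) = 5
Since det(C) ≠ 0, rank(C) = 2 and the system is completely controllable.

5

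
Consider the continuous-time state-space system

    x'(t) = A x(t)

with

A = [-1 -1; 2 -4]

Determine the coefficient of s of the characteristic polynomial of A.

For a 2×2 matrix, det(sI - A) = s^2 - (tr A)s + det A.
tr A = -5, det A = 6.
So p(s) = s^2 + 5s + 6.
The coefficient of s is 5.

5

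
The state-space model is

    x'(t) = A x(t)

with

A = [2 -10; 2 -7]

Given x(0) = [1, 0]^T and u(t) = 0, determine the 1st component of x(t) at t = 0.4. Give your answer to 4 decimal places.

1.0419

det(sI - A) = s^2 - (tr A)s + det A, with tr A = 2 + (-7) = -5 and det A = 2·(-7) - (-10)·2 = -14 - (-20) = 6.
So p(s) = det(sI - A) = s^2 + 5s + 6.
Factor s^2 + 5s + 6: two numbers with sum -5 and product 6 are -2 and -3, so s^2 + 5s + 6 = (s + 2)(s + 3).
Hence p(s) = (s + 2) (s + 3), with roots -3, -2.
The eigenvalues -3, -2 are distinct and real, so A is diagonalisable and x(t) = e^{At} x(0) = V diag(e^{λ_i t}) V^{-1} x(0), where the columns of V are the eigenvectors.
λ = -3: A - (-3)I = [[5, -10], [2, -4]]. Row 1 gives 5·v1 + (-10)·v2 = 0, so take v_1 = [2, 1]^T.
λ = -2: A - (-2)I = [[4, -10], [2, -5]]. Row 1 gives 4·v1 + (-10)·v2 = 0, so take v_2 = [5, 2]^T.
V = [v_1 v_2] = [[2, 5], [1, 2]] has det V = -1, so V^{-1} = adj(V)/det V = [[-2, 5], [1, -2]].
Modal coordinates z(0) = V^{-1} x(0): (-2)·1 + 5·0 = -2; 1·1 + (-2)·0 = 1; so z(0) = [-2, 1]^T.
x_1(t) = Σ_i (v_i)_1 · z_i(0) · e^{λ_i t} (row 1 of V times the modal terms).
x_1(0.4) = 2·(-2)·e^{-3·0.4} + 5·1·e^{-2·0.4} = (-4)·0.301194 + 5·0.449329 = 1.0419.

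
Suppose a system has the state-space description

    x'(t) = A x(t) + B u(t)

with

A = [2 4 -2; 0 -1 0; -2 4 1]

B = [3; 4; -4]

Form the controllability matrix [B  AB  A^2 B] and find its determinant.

AB = [[30], [-4], [6]]
A^2B = [[32], [4], [-70]]
Controllability matrix C = [B  AB  A^2B] = [[3, 30, 32], [4, -4, 4], [-4, 6, -70]]
Expanding along the first row, det(C) = 3·((-4)·(-70) - 4·6) - 30·(4·(-70) - 4·(-4)) + 32·(4·6 - (-4)·(-4)) = 3·256 - 30·(-264) + 32·8 = 8944
Since det(C) ≠ 0, rank(C) = 3 and the system is completely controllable.

8944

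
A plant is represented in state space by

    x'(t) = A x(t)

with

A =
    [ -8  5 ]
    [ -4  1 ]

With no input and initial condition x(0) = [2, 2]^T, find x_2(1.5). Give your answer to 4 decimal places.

det(sI - A) = s^2 - (tr A)s + det A, with tr A = (-8) + 1 = -7 and det A = (-8)·1 - 5·(-4) = -8 - (-20) = 12.
So p(s) = det(sI - A) = s^2 + 7s + 12.
Factor s^2 + 7s + 12: two numbers with sum -7 and product 12 are -3 and -4, so s^2 + 7s + 12 = (s + 3)(s + 4).
Hence p(s) = (s + 3) (s + 4), with roots -4, -3.
The eigenvalues -4, -3 are distinct and real, so A is diagonalisable and x(t) = e^{At} x(0) = V diag(e^{λ_i t}) V^{-1} x(0), where the columns of V are the eigenvectors.
λ = -4: A - (-4)I = [[-4, 5], [-4, 5]]. Row 1 gives (-4)·v1 + 5·v2 = 0, so take v_1 = [5, 4]^T.
λ = -3: A - (-3)I = [[-5, 5], [-4, 4]]. Row 1 gives (-5)·v1 + 5·v2 = 0, so take v_2 = [-1, -1]^T.
V = [v_1 v_2] = [[5, -1], [4, -1]] has det V = -1, so V^{-1} = adj(V)/det V = [[1, -1], [4, -5]].
Modal coordinates z(0) = V^{-1} x(0): 1·2 + (-1)·2 = 0; 4·2 + (-5)·2 = -2; so z(0) = [0, -2]^T.
x_2(t) = Σ_i (v_i)_2 · z_i(0) · e^{λ_i t} (row 2 of V times the modal terms).
x_2(1.5) = 4·0·e^{-4·1.5} + (-1)·(-2)·e^{-3·1.5} = 0·0.002479 + 2·0.011109 = 0.0222.

0.0222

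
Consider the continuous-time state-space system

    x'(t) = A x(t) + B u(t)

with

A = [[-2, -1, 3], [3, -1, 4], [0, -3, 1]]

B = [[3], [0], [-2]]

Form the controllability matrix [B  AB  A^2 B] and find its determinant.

AB = [[-12], [1], [-2]]
A^2B = [[17], [-45], [-5]]
Controllability matrix C = [B  AB  A^2B] = [[3, -12, 17], [0, 1, -45], [-2, -2, -5]]
Expanding along the first row, det(C) = 3·(1·(-5) - (-45)·(-2)) - (-12)·(0·(-5) - (-45)·(-2)) + 17·(0·(-2) - 1·(-2)) = 3·(-95) - (-12)·(-90) + 17·2 = -1331
Since det(C) ≠ 0, rank(C) = 3 and the system is completely controllable.

-1331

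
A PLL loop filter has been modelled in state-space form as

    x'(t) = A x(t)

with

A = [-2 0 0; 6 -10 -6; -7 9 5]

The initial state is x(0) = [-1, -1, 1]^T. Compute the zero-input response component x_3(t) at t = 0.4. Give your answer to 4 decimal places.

1.3597

det(sI - A) = s^3 - (tr A)s^2 + (M11 + M22 + M33)s - det A, where Mii is the 2×2 principal minor of A obtained by deleting row i and column i.
tr A = (-2) + (-10) + 5 = -7; M11 = (-10)·5 - (-6)·9 = -50 - (-54) = 4; M22 = (-2)·5 - 0·(-7) = -10 - 0 = -10; M33 = (-2)·(-10) - 0·6 = 20 - 0 = 20; sum of minors = 14.
det A = (-2)·((-10)·5 - (-6)·9) - 0·(6·5 - (-6)·(-7)) + 0·(6·9 - (-10)·(-7)) = (-2)·4 - 0·(-12) + 0·(-16) = -8.
So p(s) = det(sI - A) = s^3 + 7s^2 + 14s + 8.
Rational-root test: any integer root divides 8. Testing small divisors, s = -1 works: p(-1) = -1 + 7 + (-14) + 8 = 0, so (s + 1) is a factor.
Dividing, p(s) = (s + 1)(s^2 + 6s + 8).
Factor s^2 + 6s + 8: two numbers with sum -6 and product 8 are -2 and -4, so s^2 + 6s + 8 = (s + 2)(s + 4).
Hence p(s) = (s + 1) (s + 2) (s + 4), with roots -4, -2, -1.
The eigenvalues -4, -2, -1 are distinct and real, so A is diagonalisable and x(t) = e^{At} x(0) = V diag(e^{λ_i t}) V^{-1} x(0), where the columns of V are the eigenvectors.
λ = -4: A - (-4)I = [[2, 0, 0], [6, -6, -6], [-7, 9, 9]]. v must be orthogonal to every row; (row 1) × (row 2) = [0, 12, -12], so take v_1 = [0, 1, -1]^T.
λ = -2: A - (-2)I = [[0, 0, 0], [6, -8, -6], [-7, 9, 7]]. v must be orthogonal to every row; (row 2) × (row 3) = [-2, 0, -2], so take v_2 = [1, 0, 1]^T.
λ = -1: A - (-1)I = [[-1, 0, 0], [6, -9, -6], [-7, 9, 6]]. v must be orthogonal to every row; (row 1) × (row 2) = [0, -6, 9], so take v_3 = [0, -2, 3]^T.
V = [v_1 v_2 v_3] = [[0, 1, 0], [1, 0, -2], [-1, 1, 3]] has det V = -1, so V^{-1} = adj(V)/det V = [[-2, 3, 2], [1, 0, 0], [-1, 1, 1]].
Modal coordinates z(0) = V^{-1} x(0): (-2)·(-1) + 3·(-1) + 2·1 = 1; 1·(-1) + 0·(-1) + 0·1 = -1; (-1)·(-1) + 1·(-1) + 1·1 = 1; so z(0) = [1, -1, 1]^T.
x_3(t) = Σ_i (v_i)_3 · z_i(0) · e^{λ_i t} (row 3 of V times the modal terms).
x_3(0.4) = (-1)·1·e^{-4·0.4} + 1·(-1)·e^{-2·0.4} + 3·1·e^{-1·0.4} = (-1)·0.201897 + (-1)·0.449329 + 3·0.670320 = 1.3597.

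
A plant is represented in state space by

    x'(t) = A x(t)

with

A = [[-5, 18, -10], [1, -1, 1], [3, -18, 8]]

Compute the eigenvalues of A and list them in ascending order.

det(sI - A) = s^3 - (tr A)s^2 + (M11 + M22 + M33)s - det A, where Mii is the 2×2 principal minor of A obtained by deleting row i and column i.
tr A = (-5) + (-1) + 8 = 2; M11 = (-1)·8 - 1·(-18) = -8 - (-18) = 10; M22 = (-5)·8 - (-10)·3 = -40 - (-30) = -10; M33 = (-5)·(-1) - 18·1 = 5 - 18 = -13; sum of minors = -13.
det A = (-5)·((-1)·8 - 1·(-18)) - 18·(1·8 - 1·3) + (-10)·(1·(-18) - (-1)·3) = (-5)·10 - 18·5 + (-10)·(-15) = 10.
So p(s) = det(sI - A) = s^3 - 2s^2 - 13s - 10.
Rational-root test: any integer root divides -10. Testing small divisors, s = -1 works: p(-1) = -1 + (-2) + 13 + (-10) = 0, so (s + 1) is a factor.
Dividing, p(s) = (s + 1)(s^2 - 3s - 10).
Factor s^2 - 3s - 10: two numbers with sum 3 and product -10 are 5 and -2, so s^2 - 3s - 10 = (s - 5)(s + 2).
Hence p(s) = (s - 5) (s + 1) (s + 2), with roots -2, -1, 5.
At least one eigenvalue has non-negative real part, so the system is not asymptotically stable.

-2, -1, 5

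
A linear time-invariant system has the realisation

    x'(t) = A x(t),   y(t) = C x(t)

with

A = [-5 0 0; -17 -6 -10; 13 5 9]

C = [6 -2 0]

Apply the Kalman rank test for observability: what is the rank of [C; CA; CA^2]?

2

CA = [[4, 12, 20]]
CA^2 = [[36, 28, 60]]
Observability matrix O = [C; CA; CA^2] = [[6, -2, 0], [4, 12, 20], [36, 28, 60]]
The columns c1, c2, c3 of O are linearly dependent: -c1 - 3·c2 + 2·c3 = 0 (check each entry), so rank(O) ≤ 2.
The 2×2 minor from rows 1, 2, columns 1, 2 is 6·12 - (-2)·4 = 72 - (-8) = 80 ≠ 0, so rank(O) = 2.
rank(O) = 2 < n = 3, so the pair (A, C) is not completely observable.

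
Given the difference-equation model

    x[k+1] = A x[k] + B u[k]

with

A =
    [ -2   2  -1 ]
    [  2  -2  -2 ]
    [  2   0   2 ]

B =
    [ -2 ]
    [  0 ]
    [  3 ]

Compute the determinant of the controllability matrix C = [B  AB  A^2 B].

-474

AB = [[1], [-10], [2]]
A^2B = [[-24], [18], [6]]
Controllability matrix C = [B  AB  A^2B] = [[-2, 1, -24], [0, -10, 18], [3, 2, 6]]
Expanding along the first row, det(C) = (-2)·((-10)·6 - 18·2) - 1·(0·6 - 18·3) + (-24)·(0·2 - (-10)·3) = (-2)·(-96) - 1·(-54) + (-24)·30 = -474
Since det(C) ≠ 0, rank(C) = 3 and the system is completely controllable.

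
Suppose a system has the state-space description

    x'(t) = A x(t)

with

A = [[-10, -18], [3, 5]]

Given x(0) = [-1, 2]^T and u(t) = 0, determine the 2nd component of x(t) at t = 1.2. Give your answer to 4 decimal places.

det(sI - A) = s^2 - (tr A)s + det A, with tr A = (-10) + 5 = -5 and det A = (-10)·5 - (-18)·3 = -50 - (-54) = 4.
So p(s) = det(sI - A) = s^2 + 5s + 4.
Factor s^2 + 5s + 4: two numbers with sum -5 and product 4 are -1 and -4, so s^2 + 5s + 4 = (s + 1)(s + 4).
Hence p(s) = (s + 1) (s + 4), with roots -4, -1.
The eigenvalues -4, -1 are distinct and real, so A is diagonalisable and x(t) = e^{At} x(0) = V diag(e^{λ_i t}) V^{-1} x(0), where the columns of V are the eigenvectors.
λ = -4: A - (-4)I = [[-6, -18], [3, 9]]. Row 1 gives (-6)·v1 + (-18)·v2 = 0, so take v_1 = [3, -1]^T.
λ = -1: A - (-1)I = [[-9, -18], [3, 6]]. Row 1 gives (-9)·v1 + (-18)·v2 = 0, so take v_2 = [-2, 1]^T.
V = [v_1 v_2] = [[3, -2], [-1, 1]] has det V = 1, so V^{-1} = adj(V)/det V = [[1, 2], [1, 3]].
Modal coordinates z(0) = V^{-1} x(0): 1·(-1) + 2·2 = 3; 1·(-1) + 3·2 = 5; so z(0) = [3, 5]^T.
x_2(t) = Σ_i (v_i)_2 · z_i(0) · e^{λ_i t} (row 2 of V times the modal terms).
x_2(1.2) = (-1)·3·e^{-4·1.2} + 1·5·e^{-1·1.2} = (-3)·0.008230 + 5·0.301194 = 1.4813.

1.4813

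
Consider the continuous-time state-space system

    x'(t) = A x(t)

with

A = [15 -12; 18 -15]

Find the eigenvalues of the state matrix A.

det(sI - A) = s^2 - (tr A)s + det A, with tr A = 15 + (-15) = 0 and det A = 15·(-15) - (-12)·18 = -225 - (-216) = -9.
So p(s) = det(sI - A) = s^2 - 9.
Factor s^2 - 9: two numbers with sum 0 and product -9 are 3 and -3, so s^2 - 9 = (s - 3)(s + 3).
Hence p(s) = (s - 3) (s + 3), with roots -3, 3.
At least one eigenvalue has non-negative real part, so the system is not asymptotically stable.

-3, 3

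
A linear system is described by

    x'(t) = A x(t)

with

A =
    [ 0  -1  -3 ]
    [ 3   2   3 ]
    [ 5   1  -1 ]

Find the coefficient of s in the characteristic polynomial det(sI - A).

13

Expand det(sI - A) for the 3×3 matrix.
p(s) = s^3 - s^2 + 13s - 3.
(Check: constant term = det(-A) = (-1)^3 det A = -3; coefficient of s^2 = -tr A = -1.)
The coefficient of s is 13.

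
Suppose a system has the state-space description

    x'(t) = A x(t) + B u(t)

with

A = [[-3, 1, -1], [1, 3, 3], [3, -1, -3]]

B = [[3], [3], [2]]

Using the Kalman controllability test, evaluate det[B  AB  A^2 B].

-5524

AB = [[-8], [18], [0]]
A^2B = [[42], [46], [-42]]
Controllability matrix C = [B  AB  A^2B] = [[3, -8, 42], [3, 18, 46], [2, 0, -42]]
Expanding along the first row, det(C) = 3·(18·(-42) - 46·0) - (-8)·(3·(-42) - 46·2) + 42·(3·0 - 18·2) = 3·(-756) - (-8)·(-218) + 42·(-36) = -5524
Since det(C) ≠ 0, rank(C) = 3 and the system is completely controllable.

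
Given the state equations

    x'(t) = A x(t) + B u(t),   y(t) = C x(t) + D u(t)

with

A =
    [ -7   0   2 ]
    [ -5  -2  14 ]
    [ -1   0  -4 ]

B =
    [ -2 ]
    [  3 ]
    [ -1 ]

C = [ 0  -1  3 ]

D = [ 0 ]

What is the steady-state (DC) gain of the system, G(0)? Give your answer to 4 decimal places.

-1.6667

G(0) = C(-A)^{-1}B + D = -C A^{-1} B + D.
det A = -60, so A^{-1} = (1/-60)·adj(A) = [[-2/15, 0, -1/15], [17/30, -1/2, -22/15], [1/30, 0, -7/30]]
A^{-1} B = [1/3, -7/6, 1/6]^T
C A^{-1} B = 5/3
G(0) = D - C A^{-1} B = 0 - (5/3) = -5/3 ≈ -1.6667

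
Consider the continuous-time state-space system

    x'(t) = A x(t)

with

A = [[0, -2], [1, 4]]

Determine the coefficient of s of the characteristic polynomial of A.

For a 2×2 matrix, det(sI - A) = s^2 - (tr A)s + det A.
tr A = 4, det A = 2.
So p(s) = s^2 - 4s + 2.
The coefficient of s is -4.

-4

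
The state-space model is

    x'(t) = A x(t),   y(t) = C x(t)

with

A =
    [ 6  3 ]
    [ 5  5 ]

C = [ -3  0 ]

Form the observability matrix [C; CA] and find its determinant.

CA = [[-18, -9]]
Observability matrix O = [C; CA] = [[-3, 0], [-18, -9]]
det(O) = (-3)·(-9) - 0·(-18) = 27 - 0 = 27
Since det(O) ≠ 0, rank(O) = 2 and the system is completely observable.

27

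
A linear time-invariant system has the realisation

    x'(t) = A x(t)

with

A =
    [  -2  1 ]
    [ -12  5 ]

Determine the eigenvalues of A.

det(sI - A) = s^2 - (tr A)s + det A, with tr A = (-2) + 5 = 3 and det A = (-2)·5 - 1·(-12) = -10 - (-12) = 2.
So p(s) = det(sI - A) = s^2 - 3s + 2.
Factor s^2 - 3s + 2: two numbers with sum 3 and product 2 are 2 and 1, so s^2 - 3s + 2 = (s - 2)(s - 1).
Hence p(s) = (s - 2) (s - 1), with roots 1, 2.
At least one eigenvalue has non-negative real part, so the system is not asymptotically stable.

1, 2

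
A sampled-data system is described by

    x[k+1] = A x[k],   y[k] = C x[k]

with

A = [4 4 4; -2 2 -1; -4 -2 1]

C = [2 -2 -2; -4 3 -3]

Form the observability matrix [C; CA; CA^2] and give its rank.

3

CA = [[20, 8, 8], [-10, -4, -22]]
CA^2 = [[32, 80, 80], [56, -4, -58]]
Observability matrix O = [C; CA; CA^2] = [[2, -2, -2], [-4, 3, -3], [20, 8, 8], [-10, -4, -22], [32, 80, 80], [56, -4, -58]]
Take the 3×3 submatrix of O formed by rows 1, 2, 3: [[2, -2, -2], [-4, 3, -3], [20, 8, 8]]. Its determinant is 2·(3·8 - (-3)·8) - (-2)·((-4)·8 - (-3)·20) + (-2)·((-4)·8 - 3·20) = 2·48 - (-2)·28 + (-2)·(-92) = 336 ≠ 0.
So rank(O) ≥ 3; since O has 3 columns, rank(O) = 3.
rank(O) = 3 = n, so the pair (A, C) is completely observable.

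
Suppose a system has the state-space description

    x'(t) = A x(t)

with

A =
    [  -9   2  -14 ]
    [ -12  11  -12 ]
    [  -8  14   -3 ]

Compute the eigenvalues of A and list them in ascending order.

-5, -1, 5

det(sI - A) = s^3 - (tr A)s^2 + (M11 + M22 + M33)s - det A, where Mii is the 2×2 principal minor of A obtained by deleting row i and column i.
tr A = (-9) + 11 + (-3) = -1; M11 = 11·(-3) - (-12)·14 = -33 - (-168) = 135; M22 = (-9)·(-3) - (-14)·(-8) = 27 - 112 = -85; M33 = (-9)·11 - 2·(-12) = -99 - (-24) = -75; sum of minors = -25.
det A = (-9)·(11·(-3) - (-12)·14) - 2·((-12)·(-3) - (-12)·(-8)) + (-14)·((-12)·14 - 11·(-8)) = (-9)·135 - 2·(-60) + (-14)·(-80) = 25.
So p(s) = det(sI - A) = s^3 + s^2 - 25s - 25.
Rational-root test: any integer root divides -25. Testing small divisors, s = -1 works: p(-1) = -1 + 1 + 25 + (-25) = 0, so (s + 1) is a factor.
Dividing, p(s) = (s + 1)(s^2 - 25).
Factor s^2 - 25: two numbers with sum 0 and product -25 are 5 and -5, so s^2 - 25 = (s - 5)(s + 5).
Hence p(s) = (s - 5) (s + 1) (s + 5), with roots -5, -1, 5.
At least one eigenvalue has non-negative real part, so the system is not asymptotically stable.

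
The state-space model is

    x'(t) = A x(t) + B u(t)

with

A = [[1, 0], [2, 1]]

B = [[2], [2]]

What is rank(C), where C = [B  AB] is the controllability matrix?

AB = [[2], [6]]
Controllability matrix C = [B  AB] = [[2, 2], [2, 6]]
det(C) = 2·6 - 2·2 = 12 - 4 = 8 ≠ 0, so rank(C) = 2.
rank(C) = 2 = n, so the pair (A, B) is completely controllable.

2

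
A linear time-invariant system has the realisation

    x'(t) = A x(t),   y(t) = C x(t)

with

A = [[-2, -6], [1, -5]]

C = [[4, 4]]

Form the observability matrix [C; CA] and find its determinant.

CA = [[-4, -44]]
Observability matrix O = [C; CA] = [[4, 4], [-4, -44]]
det(O) = 4·(-44) - 4·(-4) = -176 - (-16) = -160
Since det(O) ≠ 0, rank(O) = 2 and the system is completely observable.

-160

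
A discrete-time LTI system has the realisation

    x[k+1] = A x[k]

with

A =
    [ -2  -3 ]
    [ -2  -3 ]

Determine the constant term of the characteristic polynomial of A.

0

For a 2×2 matrix, det(zI - A) = z^2 - (tr A)z + det A.
tr A = -5, det A = 0.
So p(z) = z^2 + 5z.
The constant term is 0.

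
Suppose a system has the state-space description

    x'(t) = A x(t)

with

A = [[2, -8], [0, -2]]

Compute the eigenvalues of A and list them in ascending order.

-2, 2

det(sI - A) = s^2 - (tr A)s + det A, with tr A = 2 + (-2) = 0 and det A = 2·(-2) - (-8)·0 = -4 - 0 = -4.
So p(s) = det(sI - A) = s^2 - 4.
Factor s^2 - 4: two numbers with sum 0 and product -4 are 2 and -2, so s^2 - 4 = (s - 2)(s + 2).
Hence p(s) = (s - 2) (s + 2), with roots -2, 2.
At least one eigenvalue has non-negative real part, so the system is not asymptotically stable.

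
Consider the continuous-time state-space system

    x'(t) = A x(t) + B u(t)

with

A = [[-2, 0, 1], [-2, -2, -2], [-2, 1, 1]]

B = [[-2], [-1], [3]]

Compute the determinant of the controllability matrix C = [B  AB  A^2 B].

-866

AB = [[7], [0], [6]]
A^2B = [[-8], [-26], [-8]]
Controllability matrix C = [B  AB  A^2B] = [[-2, 7, -8], [-1, 0, -26], [3, 6, -8]]
Expanding along the first row, det(C) = (-2)·(0·(-8) - (-26)·6) - 7·((-1)·(-8) - (-26)·3) + (-8)·((-1)·6 - 0·3) = (-2)·156 - 7·86 + (-8)·(-6) = -866
Since det(C) ≠ 0, rank(C) = 3 and the system is completely controllable.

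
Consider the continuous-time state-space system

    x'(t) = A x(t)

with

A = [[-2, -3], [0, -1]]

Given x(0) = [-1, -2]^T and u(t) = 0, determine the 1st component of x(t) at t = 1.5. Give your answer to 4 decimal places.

det(sI - A) = s^2 - (tr A)s + det A, with tr A = (-2) + (-1) = -3 and det A = (-2)·(-1) - (-3)·0 = 2 - 0 = 2.
So p(s) = det(sI - A) = s^2 + 3s + 2.
Factor s^2 + 3s + 2: two numbers with sum -3 and product 2 are -1 and -2, so s^2 + 3s + 2 = (s + 1)(s + 2).
Hence p(s) = (s + 1) (s + 2), with roots -2, -1.
The eigenvalues -2, -1 are distinct and real, so A is diagonalisable and x(t) = e^{At} x(0) = V diag(e^{λ_i t}) V^{-1} x(0), where the columns of V are the eigenvectors.
λ = -2: A - (-2)I = [[0, -3], [0, 1]]. Row 1 gives 0·v1 + (-3)·v2 = 0, so take v_1 = [1, 0]^T.
λ = -1: A - (-1)I = [[-1, -3], [0, 0]]. Row 1 gives (-1)·v1 + (-3)·v2 = 0, so take v_2 = [-3, 1]^T.
V = [v_1 v_2] = [[1, -3], [0, 1]] has det V = 1, so V^{-1} = adj(V)/det V = [[1, 3], [0, 1]].
Modal coordinates z(0) = V^{-1} x(0): 1·(-1) + 3·(-2) = -7; 0·(-1) + 1·(-2) = -2; so z(0) = [-7, -2]^T.
x_1(t) = Σ_i (v_i)_1 · z_i(0) · e^{λ_i t} (row 1 of V times the modal terms).
x_1(1.5) = 1·(-7)·e^{-2·1.5} + (-3)·(-2)·e^{-1·1.5} = (-7)·0.049787 + 6·0.223130 = 0.9903.

0.9903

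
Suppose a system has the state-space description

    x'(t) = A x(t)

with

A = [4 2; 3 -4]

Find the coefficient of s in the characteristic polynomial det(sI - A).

For a 2×2 matrix, det(sI - A) = s^2 - (tr A)s + det A.
tr A = 0, det A = -22.
So p(s) = s^2 - 22.
The coefficient of s is 0.

0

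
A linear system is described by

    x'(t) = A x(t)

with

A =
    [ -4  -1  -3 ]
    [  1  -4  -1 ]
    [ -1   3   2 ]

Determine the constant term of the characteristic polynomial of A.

Expand det(sI - A) for the 3×3 matrix.
p(s) = s^3 + 6s^2 + s - 24.
(Check: constant term = det(-A) = (-1)^3 det A = -24; coefficient of s^2 = -tr A = 6.)
The constant term is -24.

-24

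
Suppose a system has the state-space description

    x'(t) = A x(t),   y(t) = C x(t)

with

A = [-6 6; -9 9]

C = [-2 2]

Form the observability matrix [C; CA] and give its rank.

1

CA = [[-6, 6]]
Observability matrix O = [C; CA] = [[-2, 2], [-6, 6]]
Every row of O is a scalar multiple of row 1 = [-2, 2] (multipliers 1, 3), so the rows span a one-dimensional space.
O ≠ 0, hence rank(O) = 1.
rank(O) = 1 < n = 2, so the pair (A, C) is not completely observable.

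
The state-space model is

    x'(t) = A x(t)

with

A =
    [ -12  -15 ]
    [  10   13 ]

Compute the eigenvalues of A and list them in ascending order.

det(sI - A) = s^2 - (tr A)s + det A, with tr A = (-12) + 13 = 1 and det A = (-12)·13 - (-15)·10 = -156 - (-150) = -6.
So p(s) = det(sI - A) = s^2 - s - 6.
Factor s^2 - s - 6: two numbers with sum 1 and product -6 are 3 and -2, so s^2 - s - 6 = (s - 3)(s + 2).
Hence p(s) = (s - 3) (s + 2), with roots -2, 3.
At least one eigenvalue has non-negative real part, so the system is not asymptotically stable.

-2, 3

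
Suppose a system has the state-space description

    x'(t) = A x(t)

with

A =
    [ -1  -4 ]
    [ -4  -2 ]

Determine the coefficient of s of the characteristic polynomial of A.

3

For a 2×2 matrix, det(sI - A) = s^2 - (tr A)s + det A.
tr A = -3, det A = -14.
So p(s) = s^2 + 3s - 14.
The coefficient of s is 3.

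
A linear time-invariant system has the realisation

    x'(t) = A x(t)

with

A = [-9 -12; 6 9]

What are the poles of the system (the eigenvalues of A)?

det(sI - A) = s^2 - (tr A)s + det A, with tr A = (-9) + 9 = 0 and det A = (-9)·9 - (-12)·6 = -81 - (-72) = -9.
So p(s) = det(sI - A) = s^2 - 9.
Factor s^2 - 9: two numbers with sum 0 and product -9 are 3 and -3, so s^2 - 9 = (s - 3)(s + 3).
Hence p(s) = (s - 3) (s + 3), with roots -3, 3.
At least one eigenvalue has non-negative real part, so the system is not asymptotically stable.

-3, 3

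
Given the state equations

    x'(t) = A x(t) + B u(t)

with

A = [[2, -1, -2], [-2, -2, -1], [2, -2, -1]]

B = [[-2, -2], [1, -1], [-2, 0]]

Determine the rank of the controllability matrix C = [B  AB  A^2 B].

AB = [[-1, -3], [4, 6], [-4, -2]]
A^2B = [[2, -8], [-2, -4], [-6, -16]]
Controllability matrix C = [B  AB  A^2B] = [[-2, -2, -1, -3, 2, -8], [1, -1, 4, 6, -2, -4], [-2, 0, -4, -2, -6, -16]]
Take the 3×3 submatrix of C formed by columns 1, 2, 3: [[-2, -2, -1], [1, -1, 4], [-2, 0, -4]]. Its determinant is (-2)·((-1)·(-4) - 4·0) - (-2)·(1·(-4) - 4·(-2)) + (-1)·(1·0 - (-1)·(-2)) = (-2)·4 - (-2)·4 + (-1)·(-2) = 2 ≠ 0.
So rank(C) ≥ 3; since C has 3 rows, rank(C) = 3.
rank(C) = 3 = n, so the pair (A, B) is completely controllable.

3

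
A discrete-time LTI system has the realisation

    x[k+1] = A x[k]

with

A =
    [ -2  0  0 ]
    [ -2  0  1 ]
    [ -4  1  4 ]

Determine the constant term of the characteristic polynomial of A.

Expand det(zI - A) for the 3×3 matrix.
p(z) = z^3 - 2z^2 - 9z - 2.
(Check: constant term = det(-A) = (-1)^3 det A = -2; coefficient of z^2 = -tr A = -2.)
The constant term is -2.

-2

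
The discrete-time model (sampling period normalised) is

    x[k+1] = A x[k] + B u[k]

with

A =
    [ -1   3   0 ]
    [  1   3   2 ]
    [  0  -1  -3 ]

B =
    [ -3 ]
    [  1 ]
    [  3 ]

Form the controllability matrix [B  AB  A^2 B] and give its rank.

3

AB = [[6], [6], [-10]]
A^2B = [[12], [4], [24]]
Controllability matrix C = [B  AB  A^2B] = [[-3, 6, 12], [1, 6, 4], [3, -10, 24]]
det(C) = (-3)·(6·24 - 4·(-10)) - 6·(1·24 - 4·3) + 12·(1·(-10) - 6·3) = (-3)·184 - 6·12 + 12·(-28) = -960 ≠ 0, so rank(C) = 3.
rank(C) = 3 = n, so the pair (A, B) is completely controllable.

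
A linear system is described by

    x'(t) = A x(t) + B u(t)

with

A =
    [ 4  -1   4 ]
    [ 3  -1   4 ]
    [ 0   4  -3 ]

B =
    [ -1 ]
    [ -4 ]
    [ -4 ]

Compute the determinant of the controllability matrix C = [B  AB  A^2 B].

2272

AB = [[-16], [-15], [-4]]
A^2B = [[-65], [-49], [-48]]
Controllability matrix C = [B  AB  A^2B] = [[-1, -16, -65], [-4, -15, -49], [-4, -4, -48]]
Expanding along the first row, det(C) = (-1)·((-15)·(-48) - (-49)·(-4)) - (-16)·((-4)·(-48) - (-49)·(-4)) + (-65)·((-4)·(-4) - (-15)·(-4)) = (-1)·524 - (-16)·(-4) + (-65)·(-44) = 2272
Since det(C) ≠ 0, rank(C) = 3 and the system is completely controllable.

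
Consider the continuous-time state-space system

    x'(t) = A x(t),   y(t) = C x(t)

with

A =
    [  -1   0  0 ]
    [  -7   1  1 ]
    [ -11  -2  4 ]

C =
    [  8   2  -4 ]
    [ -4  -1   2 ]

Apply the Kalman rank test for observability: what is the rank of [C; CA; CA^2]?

2

CA = [[22, 10, -14], [-11, -5, 7]]
CA^2 = [[62, 38, -46], [-31, -19, 23]]
Observability matrix O = [C; CA; CA^2] = [[8, 2, -4], [-4, -1, 2], [22, 10, -14], [-11, -5, 7], [62, 38, -46], [-31, -19, 23]]
The columns c1, c2, c3 of O are linearly dependent: c1 + 2·c2 + 3·c3 = 0 (check each entry), so rank(O) ≤ 2.
The 2×2 minor from rows 1, 3, columns 1, 2 is 8·10 - 2·22 = 80 - 44 = 36 ≠ 0, so rank(O) = 2.
rank(O) = 2 < n = 3, so the pair (A, C) is not completely observable.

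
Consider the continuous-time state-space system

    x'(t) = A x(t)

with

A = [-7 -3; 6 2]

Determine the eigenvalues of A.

det(sI - A) = s^2 - (tr A)s + det A, with tr A = (-7) + 2 = -5 and det A = (-7)·2 - (-3)·6 = -14 - (-18) = 4.
So p(s) = det(sI - A) = s^2 + 5s + 4.
Factor s^2 + 5s + 4: two numbers with sum -5 and product 4 are -1 and -4, so s^2 + 5s + 4 = (s + 1)(s + 4).
Hence p(s) = (s + 1) (s + 4), with roots -4, -1.
All eigenvalues have negative real part, so the system is asymptotically stable.

-4, -1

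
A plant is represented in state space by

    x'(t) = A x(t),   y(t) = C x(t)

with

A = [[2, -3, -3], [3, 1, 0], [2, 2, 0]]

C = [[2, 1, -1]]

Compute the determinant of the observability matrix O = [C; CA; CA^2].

346

CA = [[5, -7, -6]]
CA^2 = [[-23, -34, -15]]
Observability matrix O = [C; CA; CA^2] = [[2, 1, -1], [5, -7, -6], [-23, -34, -15]]
Expanding along the first row, det(O) = 2·((-7)·(-15) - (-6)·(-34)) - 1·(5·(-15) - (-6)·(-23)) + (-1)·(5·(-34) - (-7)·(-23)) = 2·(-99) - 1·(-213) + (-1)·(-331) = 346
Since det(O) ≠ 0, rank(O) = 3 and the system is completely observable.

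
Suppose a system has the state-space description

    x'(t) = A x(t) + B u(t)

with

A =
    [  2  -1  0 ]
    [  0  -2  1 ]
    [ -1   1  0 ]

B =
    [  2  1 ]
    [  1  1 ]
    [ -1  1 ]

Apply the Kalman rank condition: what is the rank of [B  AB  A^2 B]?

AB = [[3, 1], [-3, -1], [-1, 0]]
A^2B = [[9, 3], [5, 2], [-6, -2]]
Controllability matrix C = [B  AB  A^2B] = [[2, 1, 3, 1, 9, 3], [1, 1, -3, -1, 5, 2], [-1, 1, -1, 0, -6, -2]]
Take the 3×3 submatrix of C formed by columns 1, 2, 3: [[2, 1, 3], [1, 1, -3], [-1, 1, -1]]. Its determinant is 2·(1·(-1) - (-3)·1) - 1·(1·(-1) - (-3)·(-1)) + 3·(1·1 - 1·(-1)) = 2·2 - 1·(-4) + 3·2 = 14 ≠ 0.
So rank(C) ≥ 3; since C has 3 rows, rank(C) = 3.
rank(C) = 3 = n, so the pair (A, B) is completely controllable.

3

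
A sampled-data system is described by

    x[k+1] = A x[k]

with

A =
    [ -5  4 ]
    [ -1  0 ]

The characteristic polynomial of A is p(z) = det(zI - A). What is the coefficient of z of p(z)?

5

For a 2×2 matrix, det(zI - A) = z^2 - (tr A)z + det A.
tr A = -5, det A = 4.
So p(z) = z^2 + 5z + 4.
The coefficient of z is 5.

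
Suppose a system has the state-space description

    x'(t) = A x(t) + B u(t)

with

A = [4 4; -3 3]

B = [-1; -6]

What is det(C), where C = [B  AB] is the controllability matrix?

-153

AB = [[-28], [-15]]
Controllability matrix C = [B  AB] = [[-1, -28], [-6, -15]]
det(C) = (-1)·(-15) - (-28)·(-6) = 15 - 168 = -153
Since det(C) ≠ 0, rank(C) = 2 and the system is completely controllable.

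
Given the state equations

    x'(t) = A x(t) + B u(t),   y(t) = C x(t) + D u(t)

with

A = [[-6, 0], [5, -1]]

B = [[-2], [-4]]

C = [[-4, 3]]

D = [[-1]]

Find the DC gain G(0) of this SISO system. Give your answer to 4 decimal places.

G(0) = C(-A)^{-1}B + D = -C A^{-1} B + D.
det A = 6, so A^{-1} = (1/6)·adj(A) = [[-1/6, 0], [-5/6, -1]]
A^{-1} B = [1/3, 17/3]^T
C A^{-1} B = 47/3
G(0) = D - C A^{-1} B = -1 - (47/3) = -50/3 ≈ -16.6667

-16.6667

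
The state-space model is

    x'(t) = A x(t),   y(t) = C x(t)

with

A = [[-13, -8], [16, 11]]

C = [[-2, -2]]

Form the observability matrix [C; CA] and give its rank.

CA = [[-6, -6]]
Observability matrix O = [C; CA] = [[-2, -2], [-6, -6]]
Every row of O is a scalar multiple of row 1 = [-2, -2] (multipliers 1, 3), so the rows span a one-dimensional space.
O ≠ 0, hence rank(O) = 1.
rank(O) = 1 < n = 2, so the pair (A, C) is not completely observable.

1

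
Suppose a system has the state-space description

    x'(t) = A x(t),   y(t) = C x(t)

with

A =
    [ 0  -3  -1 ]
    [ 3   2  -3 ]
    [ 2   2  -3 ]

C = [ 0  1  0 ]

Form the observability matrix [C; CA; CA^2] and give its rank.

CA = [[3, 2, -3]]
CA^2 = [[0, -11, 0]]
Observability matrix O = [C; CA; CA^2] = [[0, 1, 0], [3, 2, -3], [0, -11, 0]]
The columns c1, c2, c3 of O are linearly dependent: c1 + c3 = 0 (check each entry), so rank(O) ≤ 2.
The 2×2 minor from rows 1, 2, columns 1, 2 is 0·2 - 1·3 = 0 - 3 = -3 ≠ 0, so rank(O) = 2.
rank(O) = 2 < n = 3, so the pair (A, C) is not completely observable.

2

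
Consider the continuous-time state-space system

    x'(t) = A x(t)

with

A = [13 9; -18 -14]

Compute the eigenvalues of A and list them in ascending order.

det(sI - A) = s^2 - (tr A)s + det A, with tr A = 13 + (-14) = -1 and det A = 13·(-14) - 9·(-18) = -182 - (-162) = -20.
So p(s) = det(sI - A) = s^2 + s - 20.
Factor s^2 + s - 20: two numbers with sum -1 and product -20 are 4 and -5, so s^2 + s - 20 = (s - 4)(s + 5).
Hence p(s) = (s - 4) (s + 5), with roots -5, 4.
At least one eigenvalue has non-negative real part, so the system is not asymptotically stable.

-5, 4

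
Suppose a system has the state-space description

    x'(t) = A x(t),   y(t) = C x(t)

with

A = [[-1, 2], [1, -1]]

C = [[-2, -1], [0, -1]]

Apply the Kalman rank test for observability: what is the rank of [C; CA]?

2

CA = [[1, -3], [-1, 1]]
Observability matrix O = [C; CA] = [[-2, -1], [0, -1], [1, -3], [-1, 1]]
Take the 2×2 submatrix of O formed by rows 1, 2: [[-2, -1], [0, -1]]. Its determinant is (-2)·(-1) - (-1)·0 = 2 - 0 = 2 ≠ 0.
So rank(O) ≥ 2; since O has 2 columns, rank(O) = 2.
rank(O) = 2 = n, so the pair (A, C) is completely observable.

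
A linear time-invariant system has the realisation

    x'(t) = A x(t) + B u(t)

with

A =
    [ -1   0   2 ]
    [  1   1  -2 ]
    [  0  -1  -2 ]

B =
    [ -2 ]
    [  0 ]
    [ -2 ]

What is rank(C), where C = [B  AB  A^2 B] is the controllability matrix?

3

AB = [[-2], [2], [4]]
A^2B = [[10], [-8], [-10]]
Controllability matrix C = [B  AB  A^2B] = [[-2, -2, 10], [0, 2, -8], [-2, 4, -10]]
det(C) = (-2)·(2·(-10) - (-8)·4) - (-2)·(0·(-10) - (-8)·(-2)) + 10·(0·4 - 2·(-2)) = (-2)·12 - (-2)·(-16) + 10·4 = -16 ≠ 0, so rank(C) = 3.
rank(C) = 3 = n, so the pair (A, B) is completely controllable.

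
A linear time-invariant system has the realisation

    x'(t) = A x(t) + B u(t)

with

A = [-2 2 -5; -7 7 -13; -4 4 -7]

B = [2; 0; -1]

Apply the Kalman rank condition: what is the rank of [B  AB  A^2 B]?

2

AB = [[1], [-1], [-1]]
A^2B = [[1], [-1], [-1]]
Controllability matrix C = [B  AB  A^2B] = [[2, 1, 1], [0, -1, -1], [-1, -1, -1]]
The rows r1, r2, r3 of C are linearly dependent: r1 - r2 + 2·r3 = 0 (check each entry), so rank(C) ≤ 2.
The 2×2 minor from rows 1, 2, columns 1, 2 is 2·(-1) - 1·0 = -2 - 0 = -2 ≠ 0, so rank(C) = 2.
rank(C) = 2 < n = 3, so the pair (A, B) is not completely controllable.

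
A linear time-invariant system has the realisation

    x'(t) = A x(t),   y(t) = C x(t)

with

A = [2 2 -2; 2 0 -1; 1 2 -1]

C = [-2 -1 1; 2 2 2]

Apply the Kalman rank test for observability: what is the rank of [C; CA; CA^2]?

CA = [[-5, -2, 4], [10, 8, -8]]
CA^2 = [[-10, -2, 8], [28, 4, -20]]
Observability matrix O = [C; CA; CA^2] = [[-2, -1, 1], [2, 2, 2], [-5, -2, 4], [10, 8, -8], [-10, -2, 8], [28, 4, -20]]
Take the 3×3 submatrix of O formed by rows 1, 2, 4: [[-2, -1, 1], [2, 2, 2], [10, 8, -8]]. Its determinant is (-2)·(2·(-8) - 2·8) - (-1)·(2·(-8) - 2·10) + 1·(2·8 - 2·10) = (-2)·(-32) - (-1)·(-36) + 1·(-4) = 24 ≠ 0.
So rank(O) ≥ 3; since O has 3 columns, rank(O) = 3.
rank(O) = 3 = n, so the pair (A, C) is completely observable.

3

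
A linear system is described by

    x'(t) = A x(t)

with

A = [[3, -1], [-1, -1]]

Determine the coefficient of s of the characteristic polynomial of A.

-2

For a 2×2 matrix, det(sI - A) = s^2 - (tr A)s + det A.
tr A = 2, det A = -4.
So p(s) = s^2 - 2s - 4.
The coefficient of s is -2.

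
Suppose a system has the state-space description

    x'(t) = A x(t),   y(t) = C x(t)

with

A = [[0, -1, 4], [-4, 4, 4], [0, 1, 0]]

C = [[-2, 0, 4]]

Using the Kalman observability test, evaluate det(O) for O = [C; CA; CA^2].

CA = [[0, 6, -8]]
CA^2 = [[-24, 16, 24]]
Observability matrix O = [C; CA; CA^2] = [[-2, 0, 4], [0, 6, -8], [-24, 16, 24]]
Expanding along the first row, det(O) = (-2)·(6·24 - (-8)·16) - 0·(0·24 - (-8)·(-24)) + 4·(0·16 - 6·(-24)) = (-2)·272 - 0·(-192) + 4·144 = 32
Since det(O) ≠ 0, rank(O) = 3 and the system is completely observable.

32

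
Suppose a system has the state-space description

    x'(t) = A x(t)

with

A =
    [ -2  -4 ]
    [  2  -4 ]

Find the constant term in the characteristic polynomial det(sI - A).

For a 2×2 matrix, det(sI - A) = s^2 - (tr A)s + det A.
tr A = -6, det A = 16.
So p(s) = s^2 + 6s + 16.
The constant term is 16.

16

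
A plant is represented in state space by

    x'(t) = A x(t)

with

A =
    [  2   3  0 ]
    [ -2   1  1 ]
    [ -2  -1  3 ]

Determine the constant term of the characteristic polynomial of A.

Expand det(sI - A) for the 3×3 matrix.
p(s) = s^3 - 6s^2 + 18s - 20.
(Check: constant term = det(-A) = (-1)^3 det A = -20; coefficient of s^2 = -tr A = -6.)
The constant term is -20.

-20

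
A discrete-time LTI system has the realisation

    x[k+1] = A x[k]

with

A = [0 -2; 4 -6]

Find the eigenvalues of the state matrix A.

det(zI - A) = z^2 - (tr A)z + det A, with tr A = 0 + (-6) = -6 and det A = 0·(-6) - (-2)·4 = 0 - (-8) = 8.
So p(z) = det(zI - A) = z^2 + 6z + 8.
Factor z^2 + 6z + 8: two numbers with sum -6 and product 8 are -2 and -4, so z^2 + 6z + 8 = (z + 2)(z + 4).
Hence p(z) = (z + 2) (z + 4), with roots -4, -2.

-4, -2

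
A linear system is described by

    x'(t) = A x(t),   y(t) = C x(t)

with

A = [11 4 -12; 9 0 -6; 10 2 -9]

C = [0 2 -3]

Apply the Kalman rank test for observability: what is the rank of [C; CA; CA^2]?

CA = [[-12, -6, 15]]
CA^2 = [[-36, -18, 45]]
Observability matrix O = [C; CA; CA^2] = [[0, 2, -3], [-12, -6, 15], [-36, -18, 45]]
The columns c1, c2, c3 of O are linearly dependent: c1 + 3·c2 + 2·c3 = 0 (check each entry), so rank(O) ≤ 2.
The 2×2 minor from rows 1, 2, columns 1, 2 is 0·(-6) - 2·(-12) = 0 - (-24) = 24 ≠ 0, so rank(O) = 2.
rank(O) = 2 < n = 3, so the pair (A, C) is not completely observable.

2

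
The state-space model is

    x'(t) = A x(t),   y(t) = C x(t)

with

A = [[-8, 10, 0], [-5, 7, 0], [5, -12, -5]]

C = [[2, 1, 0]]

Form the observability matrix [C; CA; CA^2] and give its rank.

CA = [[-21, 27, 0]]
CA^2 = [[33, -21, 0]]
Observability matrix O = [C; CA; CA^2] = [[2, 1, 0], [-21, 27, 0], [33, -21, 0]]
Column 3 of O is identically zero, so rank(O) ≤ 2.
The 2×2 minor from rows 1, 2, columns 1, 2 is 2·27 - 1·(-21) = 54 - (-21) = 75 ≠ 0, so rank(O) = 2.
rank(O) = 2 < n = 3, so the pair (A, C) is not completely observable.

2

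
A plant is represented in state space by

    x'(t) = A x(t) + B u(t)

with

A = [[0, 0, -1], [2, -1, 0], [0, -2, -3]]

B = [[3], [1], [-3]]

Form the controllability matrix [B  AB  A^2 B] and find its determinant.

-556

AB = [[3], [5], [7]]
A^2B = [[-7], [1], [-31]]
Controllability matrix C = [B  AB  A^2B] = [[3, 3, -7], [1, 5, 1], [-3, 7, -31]]
Expanding along the first row, det(C) = 3·(5·(-31) - 1·7) - 3·(1·(-31) - 1·(-3)) + (-7)·(1·7 - 5·(-3)) = 3·(-162) - 3·(-28) + (-7)·22 = -556
Since det(C) ≠ 0, rank(C) = 3 and the system is completely controllable.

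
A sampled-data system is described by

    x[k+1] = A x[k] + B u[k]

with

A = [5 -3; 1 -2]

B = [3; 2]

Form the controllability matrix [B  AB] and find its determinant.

-21

AB = [[9], [-1]]
Controllability matrix C = [B  AB] = [[3, 9], [2, -1]]
det(C) = 3·(-1) - 9·2 = -3 - 18 = -21
Since det(C) ≠ 0, rank(C) = 2 and the system is completely controllable.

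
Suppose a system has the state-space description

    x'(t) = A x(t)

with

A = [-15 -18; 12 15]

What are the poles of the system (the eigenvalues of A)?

-3, 3

det(sI - A) = s^2 - (tr A)s + det A, with tr A = (-15) + 15 = 0 and det A = (-15)·15 - (-18)·12 = -225 - (-216) = -9.
So p(s) = det(sI - A) = s^2 - 9.
Factor s^2 - 9: two numbers with sum 0 and product -9 are 3 and -3, so s^2 - 9 = (s - 3)(s + 3).
Hence p(s) = (s - 3) (s + 3), with roots -3, 3.
At least one eigenvalue has non-negative real part, so the system is not asymptotically stable.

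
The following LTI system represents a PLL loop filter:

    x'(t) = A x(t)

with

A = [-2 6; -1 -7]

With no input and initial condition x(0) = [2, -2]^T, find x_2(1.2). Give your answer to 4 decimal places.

det(sI - A) = s^2 - (tr A)s + det A, with tr A = (-2) + (-7) = -9 and det A = (-2)·(-7) - 6·(-1) = 14 - (-6) = 20.
So p(s) = det(sI - A) = s^2 + 9s + 20.
Factor s^2 + 9s + 20: two numbers with sum -9 and product 20 are -4 and -5, so s^2 + 9s + 20 = (s + 4)(s + 5).
Hence p(s) = (s + 4) (s + 5), with roots -5, -4.
The eigenvalues -5, -4 are distinct and real, so A is diagonalisable and x(t) = e^{At} x(0) = V diag(e^{λ_i t}) V^{-1} x(0), where the columns of V are the eigenvectors.
λ = -5: A - (-5)I = [[3, 6], [-1, -2]]. Row 1 gives 3·v1 + 6·v2 = 0, so take v_1 = [2, -1]^T.
λ = -4: A - (-4)I = [[2, 6], [-1, -3]]. Row 1 gives 2·v1 + 6·v2 = 0, so take v_2 = [3, -1]^T.
V = [v_1 v_2] = [[2, 3], [-1, -1]] has det V = 1, so V^{-1} = adj(V)/det V = [[-1, -3], [1, 2]].
Modal coordinates z(0) = V^{-1} x(0): (-1)·2 + (-3)·(-2) = 4; 1·2 + 2·(-2) = -2; so z(0) = [4, -2]^T.
x_2(t) = Σ_i (v_i)_2 · z_i(0) · e^{λ_i t} (row 2 of V times the modal terms).
x_2(1.2) = (-1)·4·e^{-5·1.2} + (-1)·(-2)·e^{-4·1.2} = (-4)·0.002479 + 2·0.008230 = 0.0065.

0.0065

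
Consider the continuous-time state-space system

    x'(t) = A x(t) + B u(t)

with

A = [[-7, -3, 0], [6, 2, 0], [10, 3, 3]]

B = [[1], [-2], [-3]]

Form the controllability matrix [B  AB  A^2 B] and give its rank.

2

AB = [[-1], [2], [-5]]
A^2B = [[1], [-2], [-19]]
Controllability matrix C = [B  AB  A^2B] = [[1, -1, 1], [-2, 2, -2], [-3, -5, -19]]
The rows r1, r2, r3 of C are linearly dependent: 2·r1 + r2 = 0 (check each entry), so rank(C) ≤ 2.
The 2×2 minor from rows 1, 3, columns 1, 2 is 1·(-5) - (-1)·(-3) = -5 - 3 = -8 ≠ 0, so rank(C) = 2.
rank(C) = 2 < n = 3, so the pair (A, B) is not completely controllable.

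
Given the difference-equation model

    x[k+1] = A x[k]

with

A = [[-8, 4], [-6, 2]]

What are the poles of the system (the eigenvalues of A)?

det(zI - A) = z^2 - (tr A)z + det A, with tr A = (-8) + 2 = -6 and det A = (-8)·2 - 4·(-6) = -16 - (-24) = 8.
So p(z) = det(zI - A) = z^2 + 6z + 8.
Factor z^2 + 6z + 8: two numbers with sum -6 and product 8 are -2 and -4, so z^2 + 6z + 8 = (z + 2)(z + 4).
Hence p(z) = (z + 2) (z + 4), with roots -4, -2.

-4, -2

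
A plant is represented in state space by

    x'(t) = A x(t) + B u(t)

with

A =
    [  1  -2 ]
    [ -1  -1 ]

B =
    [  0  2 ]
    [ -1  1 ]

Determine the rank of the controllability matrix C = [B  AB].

AB = [[2, 0], [1, -3]]
Controllability matrix C = [B  AB] = [[0, 2, 2, 0], [-1, 1, 1, -3]]
Take the 2×2 submatrix of C formed by columns 1, 2: [[0, 2], [-1, 1]]. Its determinant is 0·1 - 2·(-1) = 0 - (-2) = 2 ≠ 0.
So rank(C) ≥ 2; since C has 2 rows, rank(C) = 2.
rank(C) = 2 = n, so the pair (A, B) is completely controllable.

2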